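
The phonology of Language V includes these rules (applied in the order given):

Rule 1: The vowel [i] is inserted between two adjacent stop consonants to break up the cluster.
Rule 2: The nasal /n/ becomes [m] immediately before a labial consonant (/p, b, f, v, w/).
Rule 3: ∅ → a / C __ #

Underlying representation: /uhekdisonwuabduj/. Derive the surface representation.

Rule 1 (stop-cluster i-epenthesis): /k/ and /d/ form a stop–stop cluster, so [i] is inserted between them. /b/ and /d/ form a stop–stop cluster, so [i] is inserted between them. /uhekdisonwuabduj/ → uhekidisonwuabiduj.
Rule 2 (nasal place assimilation): /n/ precedes the labial consonant /w/, so it assimilates in place to [m]. /uhekidisonwuabiduj/ → uhekidisomwuabiduj.
Rule 3 (final a-epenthesis): the form ends in the consonant /j/, so [a] is inserted word-finally. /uhekidisomwuabiduj/ → uhekidisomwuabiduja.

uhekidisomwuabiduja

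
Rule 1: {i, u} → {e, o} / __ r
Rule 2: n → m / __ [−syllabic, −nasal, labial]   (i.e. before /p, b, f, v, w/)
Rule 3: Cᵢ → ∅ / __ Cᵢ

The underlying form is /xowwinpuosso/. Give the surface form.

xowimpuoso

Rule 1 (pre-rhotic lowering): no segment meets the environment; /xowwinpuosso/ is unchanged.
Rule 2 (nasal place assimilation): /n/ precedes the labial consonant /p/, so it assimilates in place to [m]. /xowwinpuosso/ → xowwimpuosso.
Rule 3 (degemination): /ww/ is a geminate; the first /w/ deletes. /ss/ is a geminate; the first /s/ deletes. /xowwimpuosso/ → xowimpuoso.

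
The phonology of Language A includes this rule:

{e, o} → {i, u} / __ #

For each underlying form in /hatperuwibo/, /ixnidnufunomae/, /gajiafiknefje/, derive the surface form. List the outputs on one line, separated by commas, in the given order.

/hatperuwibo/: /o/ is a mid vowel in word-final position, so it raises to [u]. → [hatperuwibu].
/ixnidnufunomae/: /e/ is a mid vowel in word-final position, so it raises to [i]. → [ixnidnufunomai].
/gajiafiknefje/: /e/ is a mid vowel in word-final position, so it raises to [i]. → [gajiafiknefji].

hatperuwibu, ixnidnufunomai, gajiafiknefji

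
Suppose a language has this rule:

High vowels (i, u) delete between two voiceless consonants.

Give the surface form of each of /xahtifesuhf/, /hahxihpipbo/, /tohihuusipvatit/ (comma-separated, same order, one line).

/xahtifesuhf/: /i/ is a high vowel flanked by voiceless consonants /t/ and /f/, so it deletes. /u/ is a high vowel flanked by voiceless consonants /s/ and /h/, so it deletes. → [xahtfeshf].
/hahxihpipbo/: /i/ is a high vowel flanked by voiceless consonants /x/ and /h/, so it deletes. /i/ is a high vowel flanked by voiceless consonants /p/ and /p/, so it deletes. → [hahxhppbo].
/tohihuusipvatit/: /i/ is a high vowel flanked by voiceless consonants /h/ and /h/, so it deletes. /i/ is a high vowel flanked by voiceless consonants /s/ and /p/, so it deletes. /i/ is a high vowel flanked by voiceless consonants /t/ and /t/, so it deletes. → [tohhuuspvatt].

xahtfeshf, hahxhppbo, tohhuuspvatt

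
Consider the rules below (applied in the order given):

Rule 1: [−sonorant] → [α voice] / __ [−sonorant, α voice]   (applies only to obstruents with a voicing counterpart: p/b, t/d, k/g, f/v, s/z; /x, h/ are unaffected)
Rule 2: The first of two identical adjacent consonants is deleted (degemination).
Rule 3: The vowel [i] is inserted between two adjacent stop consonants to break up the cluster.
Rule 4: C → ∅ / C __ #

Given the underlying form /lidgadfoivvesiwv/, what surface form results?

lidigatfoivesiw

Rule 1 (regressive voicing assimilation): /d/ precedes the voiceless obstruent /f/, so it devoices to [t] by assimilation. /lidgadfoivvesiwv/ → lidgatfoivvesiwv.
Rule 2 (degemination): /vv/ is a geminate; the first /v/ deletes. /lidgatfoivvesiwv/ → lidgatfoivesiwv.
Rule 3 (stop-cluster i-epenthesis): /d/ and /g/ form a stop–stop cluster, so [i] is inserted between them. /lidgatfoivesiwv/ → lidigatfoivesiwv.
Rule 4 (final cluster simplification): /v/ is the second consonant of a word-final cluster /wv/, so it deletes. /lidigatfoivesiwv/ → lidigatfoivesiw.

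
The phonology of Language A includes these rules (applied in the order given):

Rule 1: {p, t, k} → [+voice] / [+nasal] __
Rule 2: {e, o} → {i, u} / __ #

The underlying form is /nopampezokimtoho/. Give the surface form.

nopambezokimdohu

Rule 1 (post-nasal voicing): /p/ is a voiceless stop immediately after the nasal /m/, so it voices to [b]. /t/ is a voiceless stop immediately after the nasal /m/, so it voices to [d]. /nopampezokimtoho/ → nopambezokimdoho.
Rule 2 (final vowel raising): /o/ is a mid vowel in word-final position, so it raises to [u]. /nopambezokimdoho/ → nopambezokimdohu.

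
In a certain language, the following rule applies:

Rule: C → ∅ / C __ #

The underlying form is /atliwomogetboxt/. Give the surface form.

atliwomogetbox

/t/ is the second consonant of a word-final cluster /xt/, so it deletes.
The other instances of /t/, /l/, /w/, /m/, /g/, /b/, /x/ do not occur in the required environment and remain unchanged.
Surface form: [atliwomogetbox].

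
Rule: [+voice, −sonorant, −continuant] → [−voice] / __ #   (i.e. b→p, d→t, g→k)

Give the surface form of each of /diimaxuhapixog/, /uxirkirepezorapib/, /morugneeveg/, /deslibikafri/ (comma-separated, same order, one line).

/diimaxuhapixog/: /g/ is a voiced stop in word-final position, so it devoices to [k]. → [diimaxuhapixok].
/uxirkirepezorapib/: /b/ is a voiced stop in word-final position, so it devoices to [p]. → [uxirkirepezorapip].
/morugneeveg/: /g/ is a voiced stop in word-final position, so it devoices to [k]. → [morugneevek].
/deslibikafri/: the rule's environment is not met; surfaces unchanged as [deslibikafri].

diimaxuhapixok, uxirkirepezorapip, morugneevek, deslibikafri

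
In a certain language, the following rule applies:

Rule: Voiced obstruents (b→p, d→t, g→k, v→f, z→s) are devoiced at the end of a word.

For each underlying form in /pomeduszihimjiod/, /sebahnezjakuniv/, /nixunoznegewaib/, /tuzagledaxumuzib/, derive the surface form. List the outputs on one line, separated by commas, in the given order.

pomeduszihimjiot, sebahnezjakunif, nixunoznegewaip, tuzagledaxumuzip

/pomeduszihimjiod/: /d/ is a voiced obstruent in word-final position, so it devoices to [t]. → [pomeduszihimjiot].
/sebahnezjakuniv/: /v/ is a voiced obstruent in word-final position, so it devoices to [f]. → [sebahnezjakunif].
/nixunoznegewaib/: /b/ is a voiced obstruent in word-final position, so it devoices to [p]. → [nixunoznegewaip].
/tuzagledaxumuzib/: /b/ is a voiced obstruent in word-final position, so it devoices to [p]. → [tuzagledaxumuzip].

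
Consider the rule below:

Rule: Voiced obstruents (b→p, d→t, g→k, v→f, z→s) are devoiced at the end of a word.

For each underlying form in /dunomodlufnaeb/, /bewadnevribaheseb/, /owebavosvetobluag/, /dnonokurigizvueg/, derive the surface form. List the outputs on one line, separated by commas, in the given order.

dunomodlufnaep, bewadnevribahesep, owebavosvetobluak, dnonokurigizvuek

/dunomodlufnaeb/: /b/ is a voiced obstruent in word-final position, so it devoices to [p]. → [dunomodlufnaep].
/bewadnevribaheseb/: /b/ is a voiced obstruent in word-final position, so it devoices to [p]. → [bewadnevribahesep].
/owebavosvetobluag/: /g/ is a voiced obstruent in word-final position, so it devoices to [k]. → [owebavosvetobluak].
/dnonokurigizvueg/: /g/ is a voiced obstruent in word-final position, so it devoices to [k]. → [dnonokurigizvuek].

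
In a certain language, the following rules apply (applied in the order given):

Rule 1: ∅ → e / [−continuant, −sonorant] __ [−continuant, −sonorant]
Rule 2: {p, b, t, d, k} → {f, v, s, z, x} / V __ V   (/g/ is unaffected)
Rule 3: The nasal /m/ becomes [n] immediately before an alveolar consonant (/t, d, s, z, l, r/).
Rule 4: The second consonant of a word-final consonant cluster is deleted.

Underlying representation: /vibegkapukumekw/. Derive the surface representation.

vivegexafuxumek

Rule 1 (stop-cluster e-epenthesis): /g/ and /k/ form a stop–stop cluster, so [e] is inserted between them. /vibegkapukumekw/ → vibegekapukumekw.
Rule 2 (intervocalic spirantization): /b/ is a stop between vowels /i/ and /e/, so it spirantizes to the fricative [v]. /k/ is a stop between vowels /e/ and /a/, so it spirantizes to the fricative [x]. /p/ is a stop between vowels /a/ and /u/, so it spirantizes to the fricative [f]. /k/ is a stop between vowels /u/ and /u/, so it spirantizes to the fricative [x]. /vibegekapukumekw/ → vivegexafuxumekw.
Rule 3 (nasal place assimilation): no segment meets the environment; /vivegexafuxumekw/ is unchanged.
Rule 4 (final cluster simplification): /w/ is the second consonant of a word-final cluster /kw/, so it deletes. /vivegexafuxumekw/ → vivegexafuxumek.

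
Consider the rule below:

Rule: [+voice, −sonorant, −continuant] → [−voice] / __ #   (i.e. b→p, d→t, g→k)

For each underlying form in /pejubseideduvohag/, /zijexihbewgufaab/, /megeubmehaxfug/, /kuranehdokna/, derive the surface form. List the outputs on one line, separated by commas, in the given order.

/pejubseideduvohag/: /g/ is a voiced stop in word-final position, so it devoices to [k]. → [pejubseideduvohak].
/zijexihbewgufaab/: /b/ is a voiced stop in word-final position, so it devoices to [p]. → [zijexihbewgufaap].
/megeubmehaxfug/: /g/ is a voiced stop in word-final position, so it devoices to [k]. → [megeubmehaxfuk].
/kuranehdokna/: the rule's environment is not met; surfaces unchanged as [kuranehdokna].

pejubseideduvohak, zijexihbewgufaap, megeubmehaxfuk, kuranehdokna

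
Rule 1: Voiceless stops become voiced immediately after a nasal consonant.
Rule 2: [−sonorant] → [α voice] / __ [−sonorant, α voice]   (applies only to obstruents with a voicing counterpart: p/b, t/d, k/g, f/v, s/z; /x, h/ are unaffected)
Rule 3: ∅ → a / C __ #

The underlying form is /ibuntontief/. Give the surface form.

ibundondiefa

Rule 1 (post-nasal voicing): /t/ is a voiceless stop immediately after the nasal /n/, so it voices to [d]. /t/ is a voiceless stop immediately after the nasal /n/, so it voices to [d]. /ibuntontief/ → ibundondief.
Rule 2 (regressive voicing assimilation): no segment meets the environment; /ibundondief/ is unchanged.
Rule 3 (final a-epenthesis): the form ends in the consonant /f/, so [a] is inserted word-finally. /ibundondief/ → ibundondiefa.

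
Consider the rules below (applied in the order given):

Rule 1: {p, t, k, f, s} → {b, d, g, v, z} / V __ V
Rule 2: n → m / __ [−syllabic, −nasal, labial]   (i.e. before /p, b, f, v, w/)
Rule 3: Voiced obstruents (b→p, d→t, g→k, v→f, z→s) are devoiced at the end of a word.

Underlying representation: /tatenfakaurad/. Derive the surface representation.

tademfagaurat

Rule 1 (intervocalic voicing): /t/ is a voiceless obstruent between vowels /a/ and /e/, so it voices to [d]. /k/ is a voiceless obstruent between vowels /a/ and /a/, so it voices to [g]. /tatenfakaurad/ → tadenfagaurad.
Rule 2 (nasal place assimilation): /n/ precedes the labial consonant /f/, so it assimilates in place to [m]. /tadenfagaurad/ → tademfagaurad.
Rule 3 (final devoicing): /d/ is a voiced obstruent in word-final position, so it devoices to [t]. /tademfagaurad/ → tademfagaurat.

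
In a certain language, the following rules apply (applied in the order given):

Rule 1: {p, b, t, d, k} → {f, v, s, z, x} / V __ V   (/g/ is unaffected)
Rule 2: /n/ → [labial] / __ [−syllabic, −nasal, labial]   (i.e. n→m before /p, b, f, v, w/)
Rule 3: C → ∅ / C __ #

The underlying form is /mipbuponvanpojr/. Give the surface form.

Rule 1 (intervocalic spirantization): /p/ is a stop between vowels /u/ and /o/, so it spirantizes to the fricative [f]. /mipbuponvanpojr/ → mipbufonvanpojr.
Rule 2 (nasal place assimilation): /n/ precedes the labial consonant /v/, so it assimilates in place to [m]. /n/ precedes the labial consonant /p/, so it assimilates in place to [m]. /mipbufonvanpojr/ → mipbufomvampojr.
Rule 3 (final cluster simplification): /r/ is the second consonant of a word-final cluster /jr/, so it deletes. /mipbufomvampojr/ → mipbufomvampoj.

mipbufomvampoj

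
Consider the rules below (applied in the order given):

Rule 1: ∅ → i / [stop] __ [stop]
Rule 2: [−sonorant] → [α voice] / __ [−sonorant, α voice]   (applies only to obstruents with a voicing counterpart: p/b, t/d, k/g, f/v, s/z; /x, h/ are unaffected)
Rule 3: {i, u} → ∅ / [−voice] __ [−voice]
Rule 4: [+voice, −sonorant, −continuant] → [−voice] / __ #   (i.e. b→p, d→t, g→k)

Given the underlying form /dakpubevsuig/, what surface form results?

dakpubefsuik

Rule 1 (stop-cluster i-epenthesis): /k/ and /p/ form a stop–stop cluster, so [i] is inserted between them. /dakpubevsuig/ → dakipubevsuig.
Rule 2 (regressive voicing assimilation): /v/ precedes the voiceless obstruent /s/, so it devoices to [f] by assimilation. /dakipubevsuig/ → dakipubefsuig.
Rule 3 (high vowel syncope): /i/ is a high vowel flanked by voiceless consonants /k/ and /p/, so it deletes. /dakipubefsuig/ → dakpubefsuig.
Rule 4 (final devoicing): /g/ is a voiced stop in word-final position, so it devoices to [k]. /dakpubefsuig/ → dakpubefsuik.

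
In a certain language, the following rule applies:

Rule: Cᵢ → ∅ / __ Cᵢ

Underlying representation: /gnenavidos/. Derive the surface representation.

gnenavidos

No segment of /gnenavidos/ meets the structural description of the rule, so the form surfaces unchanged.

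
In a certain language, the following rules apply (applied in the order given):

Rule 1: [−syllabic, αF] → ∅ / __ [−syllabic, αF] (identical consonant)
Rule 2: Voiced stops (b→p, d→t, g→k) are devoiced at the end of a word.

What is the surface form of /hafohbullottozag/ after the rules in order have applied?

hafohbulotozak

Rule 1 (degemination): /ll/ is a geminate; the first /l/ deletes. /tt/ is a geminate; the first /t/ deletes. /hafohbullottozag/ → hafohbulotozag.
Rule 2 (final devoicing): /g/ is a voiced stop in word-final position, so it devoices to [k]. /hafohbulotozag/ → hafohbulotozak.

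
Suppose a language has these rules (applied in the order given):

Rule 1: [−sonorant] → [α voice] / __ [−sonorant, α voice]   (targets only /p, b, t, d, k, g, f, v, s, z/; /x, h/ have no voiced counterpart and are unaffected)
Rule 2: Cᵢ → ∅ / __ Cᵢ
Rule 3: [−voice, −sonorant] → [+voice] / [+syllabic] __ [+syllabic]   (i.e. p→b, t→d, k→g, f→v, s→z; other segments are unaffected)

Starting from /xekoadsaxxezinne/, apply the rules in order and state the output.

Rule 1 (regressive voicing assimilation): /d/ precedes the voiceless obstruent /s/, so it devoices to [t] by assimilation. /xekoadsaxxezinne/ → xekoatsaxxezinne.
Rule 2 (degemination): /xx/ is a geminate; the first /x/ deletes. /nn/ is a geminate; the first /n/ deletes. /xekoatsaxxezinne/ → xekoatsaxezine.
Rule 3 (intervocalic voicing): /k/ is a voiceless obstruent between vowels /e/ and /o/, so it voices to [g]. /xekoatsaxezine/ → xegoatsaxezine.

xegoatsaxezine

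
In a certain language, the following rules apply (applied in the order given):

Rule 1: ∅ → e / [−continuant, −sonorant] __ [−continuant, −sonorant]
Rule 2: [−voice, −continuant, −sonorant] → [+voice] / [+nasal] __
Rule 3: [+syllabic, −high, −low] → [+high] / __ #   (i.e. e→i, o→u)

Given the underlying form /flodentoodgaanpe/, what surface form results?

Rule 1 (stop-cluster e-epenthesis): /d/ and /g/ form a stop–stop cluster, so [e] is inserted between them. /flodentoodgaanpe/ → flodentoodegaanpe.
Rule 2 (post-nasal voicing): /t/ is a voiceless stop immediately after the nasal /n/, so it voices to [d]. /p/ is a voiceless stop immediately after the nasal /n/, so it voices to [b]. /flodentoodegaanpe/ → flodendoodegaanbe.
Rule 3 (final vowel raising): /e/ is a mid vowel in word-final position, so it raises to [i]. /flodendoodegaanbe/ → flodendoodegaanbi.

flodendoodegaanbi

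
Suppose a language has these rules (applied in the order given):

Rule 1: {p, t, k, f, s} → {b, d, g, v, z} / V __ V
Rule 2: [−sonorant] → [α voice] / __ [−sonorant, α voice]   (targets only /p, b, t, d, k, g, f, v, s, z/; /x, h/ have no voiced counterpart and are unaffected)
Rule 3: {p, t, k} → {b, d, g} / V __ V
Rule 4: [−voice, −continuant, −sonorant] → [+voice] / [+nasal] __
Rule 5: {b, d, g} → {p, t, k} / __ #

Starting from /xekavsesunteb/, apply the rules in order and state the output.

Rule 1 (intervocalic voicing): /k/ is a voiceless obstruent between vowels /e/ and /a/, so it voices to [g]. /s/ is a voiceless obstruent between vowels /e/ and /u/, so it voices to [z]. /xekavsesunteb/ → xegavsezunteb.
Rule 2 (regressive voicing assimilation): /v/ precedes the voiceless obstruent /s/, so it devoices to [f] by assimilation. /xegavsezunteb/ → xegafsezunteb.
Rule 3 (intervocalic voicing): no segment meets the environment; /xegafsezunteb/ is unchanged.
Rule 4 (post-nasal voicing): /t/ is a voiceless stop immediately after the nasal /n/, so it voices to [d]. /xegafsezunteb/ → xegafsezundeb.
Rule 5 (final devoicing): /b/ is a voiced stop in word-final position, so it devoices to [p]. /xegafsezundeb/ → xegafsezundep.

xegafsezundep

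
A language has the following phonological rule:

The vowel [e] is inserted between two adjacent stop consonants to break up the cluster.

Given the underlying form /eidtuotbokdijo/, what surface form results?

eidetuotebokedijo

/d/ and /t/ form a stop–stop cluster, so [e] is inserted between them.
/t/ and /b/ form a stop–stop cluster, so [e] is inserted between them.
/k/ and /d/ form a stop–stop cluster, so [e] is inserted between them.
Surface form: [eidetuotebokedijo].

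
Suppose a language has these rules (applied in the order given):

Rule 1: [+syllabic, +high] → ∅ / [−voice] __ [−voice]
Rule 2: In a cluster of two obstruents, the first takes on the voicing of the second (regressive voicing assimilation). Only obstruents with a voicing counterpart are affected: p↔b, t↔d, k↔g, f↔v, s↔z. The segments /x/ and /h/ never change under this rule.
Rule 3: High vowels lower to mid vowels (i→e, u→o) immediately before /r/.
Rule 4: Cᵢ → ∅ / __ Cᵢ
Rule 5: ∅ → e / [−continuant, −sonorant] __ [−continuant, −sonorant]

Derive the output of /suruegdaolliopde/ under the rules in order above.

soruegedaoliobede

Rule 1 (high vowel syncope): no segment meets the environment; /suruegdaolliopde/ is unchanged.
Rule 2 (regressive voicing assimilation): /p/ precedes the voiced obstruent /d/, so it voices to [b] by assimilation. /suruegdaolliopde/ → suruegdaolliobde.
Rule 3 (pre-rhotic lowering): /u/ is a high vowel immediately before /r/, so it lowers to [o]. /suruegdaolliobde/ → soruegdaolliobde.
Rule 4 (degemination): /ll/ is a geminate; the first /l/ deletes. /soruegdaolliobde/ → soruegdaoliobde.
Rule 5 (stop-cluster e-epenthesis): /g/ and /d/ form a stop–stop cluster, so [e] is inserted between them. /b/ and /d/ form a stop–stop cluster, so [e] is inserted between them. /soruegdaoliobde/ → soruegedaoliobede.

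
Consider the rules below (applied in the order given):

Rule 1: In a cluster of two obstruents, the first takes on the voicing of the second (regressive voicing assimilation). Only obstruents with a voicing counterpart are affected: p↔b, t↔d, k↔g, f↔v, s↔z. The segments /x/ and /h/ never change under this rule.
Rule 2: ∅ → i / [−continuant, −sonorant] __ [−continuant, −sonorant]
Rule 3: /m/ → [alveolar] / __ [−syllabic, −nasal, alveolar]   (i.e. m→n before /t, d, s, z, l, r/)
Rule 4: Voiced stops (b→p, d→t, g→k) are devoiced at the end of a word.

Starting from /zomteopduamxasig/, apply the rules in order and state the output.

zonteobiduamxasik

Rule 1 (regressive voicing assimilation): /p/ precedes the voiced obstruent /d/, so it voices to [b] by assimilation. /zomteopduamxasig/ → zomteobduamxasig.
Rule 2 (stop-cluster i-epenthesis): /b/ and /d/ form a stop–stop cluster, so [i] is inserted between them. /zomteobduamxasig/ → zomteobiduamxasig.
Rule 3 (nasal place assimilation): /m/ precedes the alveolar consonant /t/, so it assimilates in place to [n]. /zomteobiduamxasig/ → zonteobiduamxasig.
Rule 4 (final devoicing): /g/ is a voiced stop in word-final position, so it devoices to [k]. /zonteobiduamxasig/ → zonteobiduamxasik.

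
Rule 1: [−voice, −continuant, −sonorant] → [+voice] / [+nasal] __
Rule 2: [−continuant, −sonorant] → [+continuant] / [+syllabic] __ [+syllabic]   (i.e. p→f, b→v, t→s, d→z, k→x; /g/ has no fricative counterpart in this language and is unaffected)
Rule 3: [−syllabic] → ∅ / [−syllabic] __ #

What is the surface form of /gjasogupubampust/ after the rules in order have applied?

Rule 1 (post-nasal voicing): /p/ is a voiceless stop immediately after the nasal /m/, so it voices to [b]. /gjasogupubampust/ → gjasogupubambust.
Rule 2 (intervocalic spirantization): /p/ is a stop between vowels /u/ and /u/, so it spirantizes to the fricative [f]. /b/ is a stop between vowels /u/ and /a/, so it spirantizes to the fricative [v]. /gjasogupubambust/ → gjasogufuvambust.
Rule 3 (final cluster simplification): /t/ is the second consonant of a word-final cluster /st/, so it deletes. /gjasogufuvambust/ → gjasogufuvambus.

gjasogufuvambus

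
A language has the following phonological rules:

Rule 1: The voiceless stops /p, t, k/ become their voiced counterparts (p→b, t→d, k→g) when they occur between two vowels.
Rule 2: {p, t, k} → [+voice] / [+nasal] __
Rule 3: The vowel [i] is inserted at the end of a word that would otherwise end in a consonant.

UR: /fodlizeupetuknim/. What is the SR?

fodlizeubeduknimi

Rule 1 (intervocalic voicing): /p/ is a voiceless stop between vowels /u/ and /e/, so it voices to [b]. /t/ is a voiceless stop between vowels /e/ and /u/, so it voices to [d]. /fodlizeupetuknim/ → fodlizeubeduknim.
Rule 2 (post-nasal voicing): no segment meets the environment; /fodlizeubeduknim/ is unchanged.
Rule 3 (final i-epenthesis): the form ends in the consonant /m/, so [i] is inserted word-finally. /fodlizeubeduknim/ → fodlizeubeduknimi.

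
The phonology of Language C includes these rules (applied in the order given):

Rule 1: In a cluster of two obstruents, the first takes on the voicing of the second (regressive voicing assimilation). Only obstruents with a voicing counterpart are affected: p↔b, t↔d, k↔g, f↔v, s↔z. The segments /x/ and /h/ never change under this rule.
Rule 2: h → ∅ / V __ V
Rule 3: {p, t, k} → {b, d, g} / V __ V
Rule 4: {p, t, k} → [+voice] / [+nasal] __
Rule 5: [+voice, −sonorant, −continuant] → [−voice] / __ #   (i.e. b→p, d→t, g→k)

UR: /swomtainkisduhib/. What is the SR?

Rule 1 (regressive voicing assimilation): /s/ precedes the voiced obstruent /d/, so it voices to [z] by assimilation. /swomtainkisduhib/ → swomtainkizduhib.
Rule 2 (intervocalic h-deletion): /h/ occurs between vowels /u/ and /i/, so it deletes. /swomtainkizduhib/ → swomtainkizduib.
Rule 3 (intervocalic voicing): no segment meets the environment; /swomtainkizduib/ is unchanged.
Rule 4 (post-nasal voicing): /t/ is a voiceless stop immediately after the nasal /m/, so it voices to [d]. /k/ is a voiceless stop immediately after the nasal /n/, so it voices to [g]. /swomtainkizduib/ → swomdaingizduib.
Rule 5 (final devoicing): /b/ is a voiced stop in word-final position, so it devoices to [p]. /swomdaingizduib/ → swomdaingizduip.

swomdaingizduip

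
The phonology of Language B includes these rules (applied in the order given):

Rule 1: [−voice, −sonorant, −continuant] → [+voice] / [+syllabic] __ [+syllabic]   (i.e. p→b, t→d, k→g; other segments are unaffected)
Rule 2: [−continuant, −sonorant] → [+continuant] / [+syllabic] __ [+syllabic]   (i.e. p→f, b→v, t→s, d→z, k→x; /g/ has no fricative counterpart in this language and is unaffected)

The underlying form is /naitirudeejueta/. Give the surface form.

Rule 1 (intervocalic voicing): /t/ is a voiceless stop between vowels /i/ and /i/, so it voices to [d]. /t/ is a voiceless stop between vowels /e/ and /a/, so it voices to [d]. /naitirudeejueta/ → naidirudeejueda.
Rule 2 (intervocalic spirantization): /d/ is a stop between vowels /i/ and /i/, so it spirantizes to the fricative [z]. /d/ is a stop between vowels /u/ and /e/, so it spirantizes to the fricative [z]. /d/ is a stop between vowels /e/ and /a/, so it spirantizes to the fricative [z]. /naidirudeejueda/ → naiziruzeejueza.

naiziruzeejueza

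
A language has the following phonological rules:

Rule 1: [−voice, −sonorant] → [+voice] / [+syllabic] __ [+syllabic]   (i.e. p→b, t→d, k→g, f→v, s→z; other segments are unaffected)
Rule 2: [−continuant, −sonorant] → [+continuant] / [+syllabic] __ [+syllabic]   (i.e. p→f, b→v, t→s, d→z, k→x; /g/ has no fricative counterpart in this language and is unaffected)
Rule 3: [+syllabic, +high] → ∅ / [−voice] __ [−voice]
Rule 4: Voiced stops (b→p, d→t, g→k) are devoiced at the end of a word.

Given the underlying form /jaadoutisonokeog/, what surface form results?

jaazouzizonogeok

Rule 1 (intervocalic voicing): /t/ is a voiceless obstruent between vowels /u/ and /i/, so it voices to [d]. /s/ is a voiceless obstruent between vowels /i/ and /o/, so it voices to [z]. /k/ is a voiceless obstruent between vowels /o/ and /e/, so it voices to [g]. /jaadoutisonokeog/ → jaadoudizonogeog.
Rule 2 (intervocalic spirantization): /d/ is a stop between vowels /a/ and /o/, so it spirantizes to the fricative [z]. /d/ is a stop between vowels /u/ and /i/, so it spirantizes to the fricative [z]. /jaadoudizonogeog/ → jaazouzizonogeog.
Rule 3 (high vowel syncope): no segment meets the environment; /jaazouzizonogeog/ is unchanged.
Rule 4 (final devoicing): /g/ is a voiced stop in word-final position, so it devoices to [k]. /jaazouzizonogeog/ → jaazouzizonogeok.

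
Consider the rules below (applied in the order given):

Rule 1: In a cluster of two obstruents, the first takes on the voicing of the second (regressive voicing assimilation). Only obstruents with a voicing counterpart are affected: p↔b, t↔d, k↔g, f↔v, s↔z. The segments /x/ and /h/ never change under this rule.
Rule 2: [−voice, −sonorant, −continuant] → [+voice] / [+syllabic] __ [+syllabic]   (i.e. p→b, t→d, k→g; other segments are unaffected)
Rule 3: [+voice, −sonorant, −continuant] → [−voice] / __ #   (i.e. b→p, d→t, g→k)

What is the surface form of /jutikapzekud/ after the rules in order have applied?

Rule 1 (regressive voicing assimilation): /p/ precedes the voiced obstruent /z/, so it voices to [b] by assimilation. /jutikapzekud/ → jutikabzekud.
Rule 2 (intervocalic voicing): /t/ is a voiceless stop between vowels /u/ and /i/, so it voices to [d]. /k/ is a voiceless stop between vowels /i/ and /a/, so it voices to [g]. /k/ is a voiceless stop between vowels /e/ and /u/, so it voices to [g]. /jutikabzekud/ → judigabzegud.
Rule 3 (final devoicing): /d/ is a voiced stop in word-final position, so it devoices to [t]. /judigabzegud/ → judigabzegut.

judigabzegut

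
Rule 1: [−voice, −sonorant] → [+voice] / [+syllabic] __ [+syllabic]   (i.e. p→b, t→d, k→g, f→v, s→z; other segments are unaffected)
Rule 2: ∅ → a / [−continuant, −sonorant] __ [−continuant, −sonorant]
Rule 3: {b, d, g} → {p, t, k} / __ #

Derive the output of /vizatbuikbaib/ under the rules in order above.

vizatabuikabaip

Rule 1 (intervocalic voicing): no segment meets the environment; /vizatbuikbaib/ is unchanged.
Rule 2 (stop-cluster a-epenthesis): /t/ and /b/ form a stop–stop cluster, so [a] is inserted between them. /k/ and /b/ form a stop–stop cluster, so [a] is inserted between them. /vizatbuikbaib/ → vizatabuikabaib.
Rule 3 (final devoicing): /b/ is a voiced stop in word-final position, so it devoices to [p]. /vizatabuikabaib/ → vizatabuikabaip.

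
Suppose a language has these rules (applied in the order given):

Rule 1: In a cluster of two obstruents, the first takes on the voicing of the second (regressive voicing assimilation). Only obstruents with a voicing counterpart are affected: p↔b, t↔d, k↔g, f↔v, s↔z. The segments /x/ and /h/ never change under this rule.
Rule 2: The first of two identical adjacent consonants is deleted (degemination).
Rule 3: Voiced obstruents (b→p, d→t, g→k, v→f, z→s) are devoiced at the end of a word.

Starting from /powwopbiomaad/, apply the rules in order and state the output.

powobiomaat

Rule 1 (regressive voicing assimilation): /p/ precedes the voiced obstruent /b/, so it voices to [b] by assimilation. /powwopbiomaad/ → powwobbiomaad.
Rule 2 (degemination): /ww/ is a geminate; the first /w/ deletes. /bb/ is a geminate; the first /b/ deletes. /powwobbiomaad/ → powobiomaad.
Rule 3 (final devoicing): /d/ is a voiced obstruent in word-final position, so it devoices to [t]. /powobiomaad/ → powobiomaat.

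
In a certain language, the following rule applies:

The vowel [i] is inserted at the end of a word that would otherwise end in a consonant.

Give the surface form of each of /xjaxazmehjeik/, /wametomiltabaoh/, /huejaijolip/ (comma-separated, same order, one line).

xjaxazmehjeiki, wametomiltabaohi, huejaijolipi

/xjaxazmehjeik/: the form ends in the consonant /k/, so [i] is inserted word-finally. → [xjaxazmehjeiki].
/wametomiltabaoh/: the form ends in the consonant /h/, so [i] is inserted word-finally. → [wametomiltabaohi].
/huejaijolip/: the form ends in the consonant /p/, so [i] is inserted word-finally. → [huejaijolipi].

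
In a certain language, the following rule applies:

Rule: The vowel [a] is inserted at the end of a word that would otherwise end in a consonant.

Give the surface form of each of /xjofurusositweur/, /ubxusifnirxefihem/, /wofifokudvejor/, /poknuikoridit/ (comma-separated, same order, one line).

/xjofurusositweur/: the form ends in the consonant /r/, so [a] is inserted word-finally. → [xjofurusositweura].
/ubxusifnirxefihem/: the form ends in the consonant /m/, so [a] is inserted word-finally. → [ubxusifnirxefihema].
/wofifokudvejor/: the form ends in the consonant /r/, so [a] is inserted word-finally. → [wofifokudvejora].
/poknuikoridit/: the form ends in the consonant /t/, so [a] is inserted word-finally. → [poknuikoridita].

xjofurusositweura, ubxusifnirxefihema, wofifokudvejora, poknuikoridita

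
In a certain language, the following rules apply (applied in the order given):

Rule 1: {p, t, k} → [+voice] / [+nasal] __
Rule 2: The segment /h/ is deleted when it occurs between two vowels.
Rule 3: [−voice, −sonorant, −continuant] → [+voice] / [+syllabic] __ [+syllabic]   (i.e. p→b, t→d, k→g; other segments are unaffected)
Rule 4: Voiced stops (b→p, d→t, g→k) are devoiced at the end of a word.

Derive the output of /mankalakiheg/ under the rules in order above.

Rule 1 (post-nasal voicing): /k/ is a voiceless stop immediately after the nasal /n/, so it voices to [g]. /mankalakiheg/ → mangalakiheg.
Rule 2 (intervocalic h-deletion): /h/ occurs between vowels /i/ and /e/, so it deletes. /mangalakiheg/ → mangalakieg.
Rule 3 (intervocalic voicing): /k/ is a voiceless stop between vowels /a/ and /i/, so it voices to [g]. /mangalakieg/ → mangalagieg.
Rule 4 (final devoicing): /g/ is a voiced stop in word-final position, so it devoices to [k]. /mangalagieg/ → mangalagiek.

mangalagiek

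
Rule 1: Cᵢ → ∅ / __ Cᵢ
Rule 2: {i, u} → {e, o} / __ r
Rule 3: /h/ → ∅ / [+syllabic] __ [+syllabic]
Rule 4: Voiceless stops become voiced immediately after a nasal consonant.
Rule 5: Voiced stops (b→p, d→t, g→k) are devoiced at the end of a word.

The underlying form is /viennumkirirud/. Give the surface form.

vienumgererut

Rule 1 (degemination): /nn/ is a geminate; the first /n/ deletes. /viennumkirirud/ → vienumkirirud.
Rule 2 (pre-rhotic lowering): /i/ is a high vowel immediately before /r/, so it lowers to [e]. /i/ is a high vowel immediately before /r/, so it lowers to [e]. /vienumkirirud/ → vienumkererud.
Rule 3 (intervocalic h-deletion): no segment meets the environment; /vienumkererud/ is unchanged.
Rule 4 (post-nasal voicing): /k/ is a voiceless stop immediately after the nasal /m/, so it voices to [g]. /vienumkererud/ → vienumgererud.
Rule 5 (final devoicing): /d/ is a voiced stop in word-final position, so it devoices to [t]. /vienumgererud/ → vienumgererut.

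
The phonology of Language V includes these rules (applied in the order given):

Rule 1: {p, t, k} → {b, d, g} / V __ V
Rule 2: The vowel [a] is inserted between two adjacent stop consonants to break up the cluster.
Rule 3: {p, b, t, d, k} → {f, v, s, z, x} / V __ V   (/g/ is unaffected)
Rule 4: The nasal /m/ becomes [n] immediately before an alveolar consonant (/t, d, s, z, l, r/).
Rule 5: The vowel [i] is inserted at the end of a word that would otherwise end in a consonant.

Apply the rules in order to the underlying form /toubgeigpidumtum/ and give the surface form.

touvageigafizuntumi

Rule 1 (intervocalic voicing): no segment meets the environment; /toubgeigpidumtum/ is unchanged.
Rule 2 (stop-cluster a-epenthesis): /b/ and /g/ form a stop–stop cluster, so [a] is inserted between them. /g/ and /p/ form a stop–stop cluster, so [a] is inserted between them. /toubgeigpidumtum/ → toubageigapidumtum.
Rule 3 (intervocalic spirantization): /b/ is a stop between vowels /u/ and /a/, so it spirantizes to the fricative [v]. /p/ is a stop between vowels /a/ and /i/, so it spirantizes to the fricative [f]. /d/ is a stop between vowels /i/ and /u/, so it spirantizes to the fricative [z]. /toubageigapidumtum/ → touvageigafizumtum.
Rule 4 (nasal place assimilation): /m/ precedes the alveolar consonant /t/, so it assimilates in place to [n]. /touvageigafizumtum/ → touvageigafizuntum.
Rule 5 (final i-epenthesis): the form ends in the consonant /m/, so [i] is inserted word-finally. /touvageigafizuntum/ → touvageigafizuntumi.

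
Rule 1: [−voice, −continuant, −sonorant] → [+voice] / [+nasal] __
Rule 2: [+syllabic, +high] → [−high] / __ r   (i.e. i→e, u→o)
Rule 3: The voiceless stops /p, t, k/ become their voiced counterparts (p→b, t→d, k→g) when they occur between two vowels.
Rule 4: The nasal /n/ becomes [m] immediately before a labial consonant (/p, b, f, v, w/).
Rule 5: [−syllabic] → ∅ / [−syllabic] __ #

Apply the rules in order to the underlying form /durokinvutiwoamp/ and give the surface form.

Rule 1 (post-nasal voicing): /p/ is a voiceless stop immediately after the nasal /m/, so it voices to [b]. /durokinvutiwoamp/ → durokinvutiwoamb.
Rule 2 (pre-rhotic lowering): /u/ is a high vowel immediately before /r/, so it lowers to [o]. /durokinvutiwoamb/ → dorokinvutiwoamb.
Rule 3 (intervocalic voicing): /k/ is a voiceless stop between vowels /o/ and /i/, so it voices to [g]. /t/ is a voiceless stop between vowels /u/ and /i/, so it voices to [d]. /dorokinvutiwoamb/ → doroginvudiwoamb.
Rule 4 (nasal place assimilation): /n/ precedes the labial consonant /v/, so it assimilates in place to [m]. /doroginvudiwoamb/ → dorogimvudiwoamb.
Rule 5 (final cluster simplification): /b/ is the second consonant of a word-final cluster /mb/, so it deletes. /dorogimvudiwoamb/ → dorogimvudiwoam.

dorogimvudiwoam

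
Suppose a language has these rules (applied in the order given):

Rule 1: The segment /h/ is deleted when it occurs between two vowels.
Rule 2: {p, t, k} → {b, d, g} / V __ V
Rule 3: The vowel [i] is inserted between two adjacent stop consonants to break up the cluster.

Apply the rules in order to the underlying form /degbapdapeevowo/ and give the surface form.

Rule 1 (intervocalic h-deletion): no segment meets the environment; /degbapdapeevowo/ is unchanged.
Rule 2 (intervocalic voicing): /p/ is a voiceless stop between vowels /a/ and /e/, so it voices to [b]. /degbapdapeevowo/ → degbapdabeevowo.
Rule 3 (stop-cluster i-epenthesis): /g/ and /b/ form a stop–stop cluster, so [i] is inserted between them. /p/ and /d/ form a stop–stop cluster, so [i] is inserted between them. /degbapdabeevowo/ → degibapidabeevowo.

degibapidabeevowo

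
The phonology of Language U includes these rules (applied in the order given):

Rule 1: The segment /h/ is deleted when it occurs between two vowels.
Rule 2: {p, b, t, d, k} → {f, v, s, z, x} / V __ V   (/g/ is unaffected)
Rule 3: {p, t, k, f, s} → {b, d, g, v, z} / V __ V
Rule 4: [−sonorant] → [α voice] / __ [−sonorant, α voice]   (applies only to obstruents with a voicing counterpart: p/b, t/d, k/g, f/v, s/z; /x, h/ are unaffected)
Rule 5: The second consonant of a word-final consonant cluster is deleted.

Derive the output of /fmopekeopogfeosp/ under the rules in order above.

fmovexeovokfeos

Rule 1 (intervocalic h-deletion): no segment meets the environment; /fmopekeopogfeosp/ is unchanged.
Rule 2 (intervocalic spirantization): /p/ is a stop between vowels /o/ and /e/, so it spirantizes to the fricative [f]. /k/ is a stop between vowels /e/ and /e/, so it spirantizes to the fricative [x]. /p/ is a stop between vowels /o/ and /o/, so it spirantizes to the fricative [f]. /fmopekeopogfeosp/ → fmofexeofogfeosp.
Rule 3 (intervocalic voicing): /f/ is a voiceless obstruent between vowels /o/ and /e/, so it voices to [v]. /f/ is a voiceless obstruent between vowels /o/ and /o/, so it voices to [v]. /fmofexeofogfeosp/ → fmovexeovogfeosp.
Rule 4 (regressive voicing assimilation): /g/ precedes the voiceless obstruent /f/, so it devoices to [k] by assimilation. /fmovexeovogfeosp/ → fmovexeovokfeosp.
Rule 5 (final cluster simplification): /p/ is the second consonant of a word-final cluster /sp/, so it deletes. /fmovexeovokfeosp/ → fmovexeovokfeos.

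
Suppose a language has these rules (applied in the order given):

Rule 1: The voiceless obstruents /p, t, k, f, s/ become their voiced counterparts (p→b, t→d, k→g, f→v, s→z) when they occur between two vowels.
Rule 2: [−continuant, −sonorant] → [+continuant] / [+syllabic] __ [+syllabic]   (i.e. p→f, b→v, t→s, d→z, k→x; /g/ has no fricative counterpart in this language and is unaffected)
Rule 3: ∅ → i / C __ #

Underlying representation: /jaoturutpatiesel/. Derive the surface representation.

jaozurutpaziezeli

Rule 1 (intervocalic voicing): /t/ is a voiceless obstruent between vowels /o/ and /u/, so it voices to [d]. /t/ is a voiceless obstruent between vowels /a/ and /i/, so it voices to [d]. /s/ is a voiceless obstruent between vowels /e/ and /e/, so it voices to [z]. /jaoturutpatiesel/ → jaodurutpadiezel.
Rule 2 (intervocalic spirantization): /d/ is a stop between vowels /o/ and /u/, so it spirantizes to the fricative [z]. /d/ is a stop between vowels /a/ and /i/, so it spirantizes to the fricative [z]. /jaodurutpadiezel/ → jaozurutpaziezel.
Rule 3 (final i-epenthesis): the form ends in the consonant /l/, so [i] is inserted word-finally. /jaozurutpaziezel/ → jaozurutpaziezeli.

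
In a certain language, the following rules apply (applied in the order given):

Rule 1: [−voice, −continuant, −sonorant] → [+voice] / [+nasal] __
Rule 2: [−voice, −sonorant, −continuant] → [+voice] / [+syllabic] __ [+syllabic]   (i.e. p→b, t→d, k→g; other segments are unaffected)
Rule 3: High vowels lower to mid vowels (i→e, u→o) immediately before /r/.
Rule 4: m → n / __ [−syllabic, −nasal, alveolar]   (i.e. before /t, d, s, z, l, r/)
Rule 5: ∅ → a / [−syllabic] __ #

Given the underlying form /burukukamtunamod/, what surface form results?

borugugandunamoda

Rule 1 (post-nasal voicing): /t/ is a voiceless stop immediately after the nasal /m/, so it voices to [d]. /burukukamtunamod/ → burukukamdunamod.
Rule 2 (intervocalic voicing): /k/ is a voiceless stop between vowels /u/ and /u/, so it voices to [g]. /k/ is a voiceless stop between vowels /u/ and /a/, so it voices to [g]. /burukukamdunamod/ → burugugamdunamod.
Rule 3 (pre-rhotic lowering): /u/ is a high vowel immediately before /r/, so it lowers to [o]. /burugugamdunamod/ → borugugamdunamod.
Rule 4 (nasal place assimilation): /m/ precedes the alveolar consonant /d/, so it assimilates in place to [n]. /borugugamdunamod/ → borugugandunamod.
Rule 5 (final a-epenthesis): the form ends in the consonant /d/, so [a] is inserted word-finally. /borugugandunamod/ → borugugandunamoda.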